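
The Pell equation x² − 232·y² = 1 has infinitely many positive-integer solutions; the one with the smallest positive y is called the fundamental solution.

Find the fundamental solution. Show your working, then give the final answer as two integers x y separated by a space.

√232 = [15; 4,3,7,3,4,30, …], period ℓ=6 (even) → k=5
k=0  a_k=15  p_k/q_k = 15/1
k=1  a_k=4  p_k/q_k = 61/4
k=2  a_k=3  p_k/q_k = 198/13
k=3  a_k=7  p_k/q_k = 1447/95
k=4  a_k=3  p_k/q_k = 4539/298
k=5  a_k=4  p_k/q_k = 19603/1287
fundamental: x₁=19603, y₁=1287  (since 384277609 − 232·1656369 = 1)

19603 1287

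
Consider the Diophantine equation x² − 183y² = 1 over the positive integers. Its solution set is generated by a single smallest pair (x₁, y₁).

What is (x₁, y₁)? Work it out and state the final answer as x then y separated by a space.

487 36

d=183: √d = [13; 1,1,8,1,1,26] (ℓ=6, even), read p_5/q_5
a_0=13:  p_0=13·1+0=13,  q_0=13·0+1=1
…
a_3=8:  p_3=8·27+14=230,  q_3=8·2+1=17
a_4=1:  p_4=1·230+27=257,  q_4=1·17+2=19
a_5=1:  p_5=1·257+230=487,  q_5=1·19+17=36
fundamental: x₁=487, y₁=36  (since 237169 − 183·1296 = 1)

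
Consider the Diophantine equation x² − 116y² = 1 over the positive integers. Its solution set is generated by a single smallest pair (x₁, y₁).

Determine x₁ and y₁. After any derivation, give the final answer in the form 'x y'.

9801 910

√116 = [10; 1,3,2,1,4,1,2,3,1,20, …], period ℓ=10 (even) → k=9
k=0  a_k=10  p_k/q_k = 10/1
…
k=6  a_k=1  p_k/q_k = 797/74
…
k=8  a_k=3  p_k/q_k = 7550/701
k=9  a_k=1  p_k/q_k = 9801/910
→ (9801, 910).  Check: 9801²=96059601, 116·910²=96059600, difference 1.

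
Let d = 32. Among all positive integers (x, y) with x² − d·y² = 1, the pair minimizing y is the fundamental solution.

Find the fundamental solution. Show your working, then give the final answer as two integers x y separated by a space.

17 3

√32 = [5; 1,1,1,10, …], period ℓ=4 (even) → k=3
step 0: (5, 1)  from 5·(1,0) + (0,1)
step 1: (6, 1)  from 1·(5,1) + (1,0)
step 2: (11, 2)  from 1·(6,1) + (5,1)
step 3: (17, 3)  from 1·(11,2) + (6,1)
(x₁, y₁) = (17, 3);  17² − 32·3² = 1 ✓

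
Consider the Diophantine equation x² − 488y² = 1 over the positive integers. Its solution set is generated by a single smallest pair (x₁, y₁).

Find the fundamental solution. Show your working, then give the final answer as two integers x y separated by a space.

√488 → a₀=22, period (11,44); ℓ=2 even so k=1
i=0: a=22 ⇒ p=22, q=1
i=1: a=11 ⇒ p=243, q=11
(x₁, y₁) = (243, 11);  243² − 488·11² = 1 ✓

243 11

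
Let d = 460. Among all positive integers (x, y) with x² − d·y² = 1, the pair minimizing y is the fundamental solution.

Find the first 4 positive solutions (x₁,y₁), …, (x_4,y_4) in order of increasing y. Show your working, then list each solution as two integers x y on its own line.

2535751 118230
12860066268001 599603681460
65219851798297071751 3040891269731634690
330762608834754335913072001 15421886156225925189922920

d=460: √d = [21; 2,4,3,1,2,10,2,1,3,4,2,42] (ℓ=12, even), read p_11/q_11
k=0  a_k=21  p_k/q_k = 21/1
k=1  a_k=2  p_k/q_k = 43/2
k=2  a_k=4  p_k/q_k = 193/9
…
k=5  a_k=2  p_k/q_k = 2252/105
…
k=8  a_k=1  p_k/q_k = 72257/3369
…
k=10  a_k=4  p_k/q_k = 1135029/52921
k=11  a_k=2  p_k/q_k = 2535751/118230
fundamental: x₁=2535751, y₁=118230  (since 6430033134001 − 460·13978332900 = 1)
(x_2, y_2) = (2535751·2535751 + 460·118230·118230, 2535751·118230 + 118230·2535751) = (12860066268001, 599603681460)
(x_3, y_3) = (2535751·12860066268001 + 460·118230·599603681460, 2535751·599603681460 + 118230·12860066268001) = (65219851798297071751, 3040891269731634690)
(x_4, y_4) = (2535751·65219851798297071751 + 460·118230·3040891269731634690, 2535751·3040891269731634690 + 118230·65219851798297071751) = (330762608834754335913072001, 15421886156225925189922920)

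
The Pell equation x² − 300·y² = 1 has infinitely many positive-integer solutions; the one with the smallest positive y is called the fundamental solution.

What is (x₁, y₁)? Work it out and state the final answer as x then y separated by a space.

d=300: √d = [17; 3,8,3,34] (ℓ=4, even), read p_3/q_3
i=0: a=17 ⇒ p=17, q=1
i=1: a=3 ⇒ p=52, q=3
i=2: a=8 ⇒ p=433, q=25
i=3: a=3 ⇒ p=1351, q=78
(x₁, y₁) = (1351, 78);  1351² − 300·78² = 1 ✓

1351 78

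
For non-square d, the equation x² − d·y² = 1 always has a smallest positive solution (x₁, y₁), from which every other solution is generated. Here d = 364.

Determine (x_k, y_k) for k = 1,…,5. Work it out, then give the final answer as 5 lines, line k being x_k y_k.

√364 → a₀=19, period (12,1,2,3,1,8,1,3,2,1,12,38); ℓ=12 even so k=11
k=0  a_k=19  p_k/q_k = 19/1
…
k=3  a_k=2  p_k/q_k = 725/38
k=4  a_k=3  p_k/q_k = 2423/127
k=5  a_k=1  p_k/q_k = 3148/165
k=6  a_k=8  p_k/q_k = 27607/1447
k=7  a_k=1  p_k/q_k = 30755/1612
k=8  a_k=3  p_k/q_k = 119872/6283
k=9  a_k=2  p_k/q_k = 270499/14178
k=10  a_k=1  p_k/q_k = 390371/20461
k=11  a_k=12  p_k/q_k = 4954951/259710
fundamental: x₁=4954951, y₁=259710  (since 24551539412401 − 364·67449284100 = 1)
(x_2, y_2) = (4954951·4954951 + 364·259710·259710, 4954951·259710 + 259710·4954951) = (49103078824801, 2573700648420)
(x_3, y_3) = (4954951·49103078824801 + 364·259710·2573700648420, 4954951·2573700648420 + 259710·49103078824801) = (486606699052048124551, 25505121203178395130)
(x_4, y_4) = (4954951·486606699052048124551 + 364·259710·25505121203178395130, 4954951·25505121203178395130 + 259710·486606699052048124551) = (4822224700149240710505379201, 252753251621617410554928840)
(x_5, y_5) = (4954951·4822224700149240710505379201 + 364·259710·252753251621617410554928840, 4954951·252753251621617410554928840 + 259710·4822224700149240710505379201) = (47787774200457874208819626306623751, 2504759953751544114971907242978550)

4954951 259710
49103078824801 2573700648420
486606699052048124551 25505121203178395130
4822224700149240710505379201 252753251621617410554928840
47787774200457874208819626306623751 2504759953751544114971907242978550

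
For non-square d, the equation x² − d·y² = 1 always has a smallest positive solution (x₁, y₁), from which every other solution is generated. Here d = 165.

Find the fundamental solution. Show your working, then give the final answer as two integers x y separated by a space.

1079 84

[12; 1,5,2,5,1,24] for √165; ℓ=6 ⇒ convergent index 5
a_0=12:  p_0=12·1+0=12,  q_0=12·0+1=1
…
a_2=5:  p_2=5·13+12=77,  q_2=5·1+1=6
a_3=2:  p_3=2·77+13=167,  q_3=2·6+1=13
a_4=5:  p_4=5·167+77=912,  q_4=5·13+6=71
a_5=1:  p_5=1·912+167=1079,  q_5=1·71+13=84
(x₁, y₁) = (1079, 84);  1079² − 165·84² = 1 ✓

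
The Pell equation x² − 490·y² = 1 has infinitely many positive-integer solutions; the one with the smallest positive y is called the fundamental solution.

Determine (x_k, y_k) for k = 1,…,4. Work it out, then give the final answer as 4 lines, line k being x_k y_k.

[22; 7,2,1,4,4,4,1,2,7,44] for √490; ℓ=10 ⇒ convergent index 9
a_0=22:  p_0=22·1+0=22,  q_0=22·0+1=1
a_1=7:  p_1=7·22+1=155,  q_1=7·1+0=7
a_2=2:  p_2=2·155+22=332,  q_2=2·7+1=15
a_3=1:  p_3=1·332+155=487,  q_3=1·15+7=22
a_4=4:  p_4=4·487+332=2280,  q_4=4·22+15=103
…
a_8=2:  p_8=2·50315+40708=141338,  q_8=2·2273+1839=6385
a_9=7:  p_9=7·141338+50315=1039681,  q_9=7·6385+2273=46968
fundamental: x₁=1039681, y₁=46968  (since 1080936581761 − 490·2205993024 = 1)
(x_2, y_2) = (1039681·1039681 + 490·46968·46968, 1039681·46968 + 46968·1039681) = (2161873163521, 97663474416)
(x_3, y_3) = (1039681·2161873163521 + 490·46968·97663474416, 1039681·97663474416 + 46968·2161873163521) = (4495316905044313921, 203077717488555624)
(x_4, y_4) = (1039681·4495316905044313921 + 490·46968·203077717488555624, 1039681·203077717488555624 + 46968·4495316905044313921) = (9347391150304592810234881, 422272088792340335957472)

1039681 46968
2161873163521 97663474416
4495316905044313921 203077717488555624
9347391150304592810234881 422272088792340335957472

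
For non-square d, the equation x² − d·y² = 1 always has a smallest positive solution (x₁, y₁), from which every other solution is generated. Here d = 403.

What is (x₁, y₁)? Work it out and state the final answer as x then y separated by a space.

√403 → a₀=20, period (13,2,1,3,1,3,1,2,13,40); ℓ=10 even so k=9
i=0: a=20 ⇒ p=20, q=1
i=1: a=13 ⇒ p=261, q=13
i=2: a=2 ⇒ p=542, q=27
i=3: a=1 ⇒ p=803, q=40
…
i=5: a=1 ⇒ p=3754, q=187
…
i=7: a=1 ⇒ p=17967, q=895
i=8: a=2 ⇒ p=50147, q=2498
i=9: a=13 ⇒ p=669878, q=33369
(x₁, y₁) = (669878, 33369);  669878² − 403·33369² = 1 ✓

669878 33369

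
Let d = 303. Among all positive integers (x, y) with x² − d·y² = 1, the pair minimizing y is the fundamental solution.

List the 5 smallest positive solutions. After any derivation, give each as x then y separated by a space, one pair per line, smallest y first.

d=303: √d = [17; 2,2,5,2,2,34] (ℓ=6, even), read p_5/q_5
k=0  a_k=17  p_k/q_k = 17/1
k=1  a_k=2  p_k/q_k = 35/2
…
k=3  a_k=5  p_k/q_k = 470/27
k=4  a_k=2  p_k/q_k = 1027/59
k=5  a_k=2  p_k/q_k = 2524/145
→ (2524, 145).  Check: 2524²=6370576, 303·145²=6370575, difference 1.
(2524+145√303)^2 = 12741151 + 731960√303
(2524+145√303)^3 = 64317327724 + 3694933935√303
(2524+145√303)^4 = 324673857609601 + 18652025771920√303
(2524+145√303)^5 = 1638953568895938124 + 94155422401718225√303

2524 145
12741151 731960
64317327724 3694933935
324673857609601 18652025771920
1638953568895938124 94155422401718225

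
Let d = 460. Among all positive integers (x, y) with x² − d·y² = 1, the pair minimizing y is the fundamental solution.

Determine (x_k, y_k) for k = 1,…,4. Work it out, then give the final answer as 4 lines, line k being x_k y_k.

d=460: √d = [21; 2,4,3,1,2,10,2,1,3,4,2,42] (ℓ=12, even), read p_11/q_11
i=0: a=21 ⇒ p=21, q=1
…
i=5: a=2 ⇒ p=2252, q=105
…
i=8: a=1 ⇒ p=72257, q=3369
…
i=10: a=4 ⇒ p=1135029, q=52921
i=11: a=2 ⇒ p=2535751, q=118230
fundamental: x₁=2535751, y₁=118230  (since 6430033134001 − 460·13978332900 = 1)
k=2:  x_2 = 2535751·2535751+460·118230·118230 = 12860066268001,  y_2 = 2535751·118230+118230·2535751 = 599603681460
k=3:  x_3 = 2535751·12860066268001+460·118230·599603681460 = 65219851798297071751,  y_3 = 2535751·599603681460+118230·12860066268001 = 3040891269731634690
k=4:  x_4 = 2535751·65219851798297071751+460·118230·3040891269731634690 = 330762608834754335913072001,  y_4 = 2535751·3040891269731634690+118230·65219851798297071751 = 15421886156225925189922920

2535751 118230
12860066268001 599603681460
65219851798297071751 3040891269731634690
330762608834754335913072001 15421886156225925189922920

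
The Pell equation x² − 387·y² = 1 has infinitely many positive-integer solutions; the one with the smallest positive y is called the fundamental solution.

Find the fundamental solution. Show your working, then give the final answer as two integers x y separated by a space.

3482 177

[19; 1,2,19,2,1,38] for √387; ℓ=6 ⇒ convergent index 5
i=0: a=19 ⇒ p=19, q=1
i=1: a=1 ⇒ p=20, q=1
…
i=3: a=19 ⇒ p=1141, q=58
i=4: a=2 ⇒ p=2341, q=119
i=5: a=1 ⇒ p=3482, q=177
(x₁, y₁) = (3482, 177);  3482² − 387·177² = 1 ✓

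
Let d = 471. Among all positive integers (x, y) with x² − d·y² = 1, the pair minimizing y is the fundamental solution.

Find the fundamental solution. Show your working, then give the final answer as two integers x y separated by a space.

7838695 361188

√471 → a₀=21, period (1,2,2,1,3,…,2,1,42); ℓ=14 even so k=13
a_0=21:  p_0=21·1+0=21,  q_0=21·0+1=1
a_1=1:  p_1=1·21+1=22,  q_1=1·1+0=1
a_2=2:  p_2=2·22+21=65,  q_2=2·1+1=3
a_3=2:  p_3=2·65+22=152,  q_3=2·3+1=7
a_4=1:  p_4=1·152+65=217,  q_4=1·7+3=10
a_5=3:  p_5=3·217+152=803,  q_5=3·10+7=37
a_6=4:  p_6=4·803+217=3429,  q_6=4·37+10=158
…
a_10=1:  p_10=1·644804+198665=843469,  q_10=1·29711+9154=38865
a_11=2:  p_11=2·843469+644804=2331742,  q_11=2·38865+29711=107441
a_12=2:  p_12=2·2331742+843469=5506953,  q_12=2·107441+38865=253747
a_13=1:  p_13=1·5506953+2331742=7838695,  q_13=1·253747+107441=361188
(x₁, y₁) = (7838695, 361188);  7838695² − 471·361188² = 1 ✓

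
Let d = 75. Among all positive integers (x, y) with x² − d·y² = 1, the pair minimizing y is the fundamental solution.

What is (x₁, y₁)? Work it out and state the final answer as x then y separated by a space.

26 3

√75 = [8; 1,1,1,16, …], period ℓ=4 (even) → k=3
a_0=8:  p_0=8·1+0=8,  q_0=8·0+1=1
a_1=1:  p_1=1·8+1=9,  q_1=1·1+0=1
a_2=1:  p_2=1·9+8=17,  q_2=1·1+1=2
a_3=1:  p_3=1·17+9=26,  q_3=1·2+1=3
fundamental: x₁=26, y₁=3  (since 676 − 75·9 = 1)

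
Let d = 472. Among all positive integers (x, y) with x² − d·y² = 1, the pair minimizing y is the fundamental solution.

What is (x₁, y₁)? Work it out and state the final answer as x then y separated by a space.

306917 14127

√472 → a₀=21, period (1,2,1,1,1,…,2,1,42); ℓ=14 even so k=13
step 0: (21, 1)  from 21·(1,0) + (0,1)
…
step 2: (65, 3)  from 2·(22,1) + (21,1)
step 3: (87, 4)  from 1·(65,3) + (22,1)
step 4: (152, 7)  from 1·(87,4) + (65,3)
step 5: (239, 11)  from 1·(152,7) + (87,4)
step 6: (1108, 51)  from 4·(239,11) + (152,7)
…
step 8: (24224, 1115)  from 4·(5779,266) + (1108,51)
…
step 10: (54227, 2496)  from 1·(30003,1381) + (24224,1115)
step 11: (84230, 3877)  from 1·(54227,2496) + (30003,1381)
step 12: (222687, 10250)  from 2·(84230,3877) + (54227,2496)
step 13: (306917, 14127)  from 1·(222687,10250) + (84230,3877)
(x₁, y₁) = (306917, 14127);  306917² − 472·14127² = 1 ✓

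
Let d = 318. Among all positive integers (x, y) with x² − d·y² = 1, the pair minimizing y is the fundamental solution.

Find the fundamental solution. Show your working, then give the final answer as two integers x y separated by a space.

107 6

d=318: √d = [17; 1,4,1,34] (ℓ=4, even), read p_3/q_3
k=0  a_k=17  p_k/q_k = 17/1
k=1  a_k=1  p_k/q_k = 18/1
k=2  a_k=4  p_k/q_k = 89/5
k=3  a_k=1  p_k/q_k = 107/6
→ (107, 6).  Check: 107²=11449, 318·6²=11448, difference 1.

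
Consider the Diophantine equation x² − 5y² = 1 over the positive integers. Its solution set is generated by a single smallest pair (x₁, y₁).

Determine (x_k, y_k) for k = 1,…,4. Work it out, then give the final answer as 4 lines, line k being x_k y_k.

√5 = [2; 4, …], period ℓ=1 (odd) → k=1
k=0  a_k=2  p_k/q_k = 2/1
k=1  a_k=4  p_k/q_k = 9/4
(x₁, y₁) = (9, 4);  9² − 5·4² = 1 ✓
(9+4√5)^2 = 161 + 72√5
(9+4√5)^3 = 2889 + 1292√5
(9+4√5)^4 = 51841 + 23184√5

9 4
161 72
2889 1292
51841 23184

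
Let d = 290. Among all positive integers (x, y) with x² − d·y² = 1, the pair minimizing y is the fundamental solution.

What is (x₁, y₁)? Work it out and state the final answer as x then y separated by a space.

d=290: √d = [17; 34] (ℓ=1, odd), read p_1/q_1
i=0: a=17 ⇒ p=17, q=1
i=1: a=34 ⇒ p=579, q=34
fundamental: x₁=579, y₁=34  (since 335241 − 290·1156 = 1)

579 34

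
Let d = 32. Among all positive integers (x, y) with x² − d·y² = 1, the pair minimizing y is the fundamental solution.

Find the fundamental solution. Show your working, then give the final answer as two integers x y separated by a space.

√32 = [5; 1,1,1,10, …], period ℓ=4 (even) → k=3
i=0: a=5 ⇒ p=5, q=1
i=1: a=1 ⇒ p=6, q=1
i=2: a=1 ⇒ p=11, q=2
i=3: a=1 ⇒ p=17, q=3
fundamental: x₁=17, y₁=3  (since 289 − 32·9 = 1)

17 3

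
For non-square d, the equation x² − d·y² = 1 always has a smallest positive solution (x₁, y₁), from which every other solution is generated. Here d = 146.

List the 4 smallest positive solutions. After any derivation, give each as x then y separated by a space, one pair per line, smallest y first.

[12; 12,24] for √146; ℓ=2 ⇒ convergent index 1
step 0: (12, 1)  from 12·(1,0) + (0,1)
step 1: (145, 12)  from 12·(12,1) + (1,0)
fundamental: x₁=145, y₁=12  (since 21025 − 146·144 = 1)
n=2: (145,12)∘(145,12) = (145·145+146·12·12, 145·12+12·145) = (42049,3480)
n=3: (42049,3480)∘(145,12) = (145·42049+146·12·3480, 145·3480+12·42049) = (12194065,1009188)
n=4: (12194065,1009188)∘(145,12) = (145·12194065+146·12·1009188, 145·1009188+12·12194065) = (3536236801,292661040)

145 12
42049 3480
12194065 1009188
3536236801 292661040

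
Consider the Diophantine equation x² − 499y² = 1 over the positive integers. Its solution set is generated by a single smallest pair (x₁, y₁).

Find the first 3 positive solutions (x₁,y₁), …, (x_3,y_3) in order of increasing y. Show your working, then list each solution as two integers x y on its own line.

4490 201
40320199 1804980
362075382530 16208720199

√499 = [22; 2,1,21,1,2,44, …], period ℓ=6 (even) → k=5
a_0=22:  p_0=22·1+0=22,  q_0=22·0+1=1
a_1=2:  p_1=2·22+1=45,  q_1=2·1+0=2
a_2=1:  p_2=1·45+22=67,  q_2=1·2+1=3
a_3=21:  p_3=21·67+45=1452,  q_3=21·3+2=65
a_4=1:  p_4=1·1452+67=1519,  q_4=1·65+3=68
a_5=2:  p_5=2·1519+1452=4490,  q_5=2·68+65=201
(x₁, y₁) = (4490, 201);  4490² − 499·201² = 1 ✓
(4490+201√499)^2 = 40320199 + 1804980√499
(4490+201√499)^3 = 362075382530 + 16208720199√499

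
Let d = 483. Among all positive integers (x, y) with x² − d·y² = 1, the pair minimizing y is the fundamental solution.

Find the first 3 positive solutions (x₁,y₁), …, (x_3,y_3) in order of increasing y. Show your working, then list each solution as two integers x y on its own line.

√483 = [21; 1,42, …], period ℓ=2 (even) → k=1
k=0  a_k=21  p_k/q_k = 21/1
k=1  a_k=1  p_k/q_k = 22/1
(x₁, y₁) = (22, 1);  22² − 483·1² = 1 ✓
(22+1√483)^2 = 967 + 44√483
(22+1√483)^3 = 42526 + 1935√483

22 1
967 44
42526 1935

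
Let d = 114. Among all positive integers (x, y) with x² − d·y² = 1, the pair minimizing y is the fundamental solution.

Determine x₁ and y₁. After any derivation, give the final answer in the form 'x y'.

d=114: √d = [10; 1,2,10,2,1,20] (ℓ=6, even), read p_5/q_5
i=0: a=10 ⇒ p=10, q=1
i=1: a=1 ⇒ p=11, q=1
…
i=3: a=10 ⇒ p=331, q=31
i=4: a=2 ⇒ p=694, q=65
i=5: a=1 ⇒ p=1025, q=96
fundamental: x₁=1025, y₁=96  (since 1050625 − 114·9216 = 1)

1025 96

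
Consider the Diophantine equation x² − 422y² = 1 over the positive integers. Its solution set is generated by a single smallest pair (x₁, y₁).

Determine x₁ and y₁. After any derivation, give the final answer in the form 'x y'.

d=422: √d = [20; 1,1,5,2,1,…,1,1,40] (ℓ=14, even), read p_13/q_13
step 0: (20, 1)  from 20·(1,0) + (0,1)
…
step 12: (3810680, 185501)  from 1·(3211821,156349) + (598859,29152)
step 13: (7022501, 341850)  from 1·(3810680,185501) + (3211821,156349)
→ (7022501, 341850).  Check: 7022501²=49315520295001, 422·341850²=49315520295000, difference 1.

7022501 341850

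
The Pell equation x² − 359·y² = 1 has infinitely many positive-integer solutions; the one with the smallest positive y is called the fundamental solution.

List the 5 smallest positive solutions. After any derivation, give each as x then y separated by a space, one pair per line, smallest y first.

360 19
259199 13680
186622920 9849581
134368243201 7091684640
96744948481800 5106003091219

[18; 1,17,1,36] for √359; ℓ=4 ⇒ convergent index 3
i=0: a=18 ⇒ p=18, q=1
i=1: a=1 ⇒ p=19, q=1
i=2: a=17 ⇒ p=341, q=18
i=3: a=1 ⇒ p=360, q=19
→ (360, 19).  Check: 360²=129600, 359·19²=129599, difference 1.
(x_2, y_2) = (360·360 + 359·19·19, 360·19 + 19·360) = (259199, 13680)
(x_3, y_3) = (360·259199 + 359·19·13680, 360·13680 + 19·259199) = (186622920, 9849581)
(x_4, y_4) = (360·186622920 + 359·19·9849581, 360·9849581 + 19·186622920) = (134368243201, 7091684640)
(x_5, y_5) = (360·134368243201 + 359·19·7091684640, 360·7091684640 + 19·134368243201) = (96744948481800, 5106003091219)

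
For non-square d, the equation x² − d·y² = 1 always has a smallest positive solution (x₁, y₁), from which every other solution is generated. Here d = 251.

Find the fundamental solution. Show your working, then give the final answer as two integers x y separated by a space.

d=251: √d = [15; 1,5,2,1,2,…,5,1,30] (ℓ=14, even), read p_13/q_13
step 0: (15, 1)  from 15·(1,0) + (0,1)
step 1: (16, 1)  from 1·(15,1) + (1,0)
step 2: (95, 6)  from 5·(16,1) + (15,1)
step 3: (206, 13)  from 2·(95,6) + (16,1)
step 4: (301, 19)  from 1·(206,13) + (95,6)
step 5: (808, 51)  from 2·(301,19) + (206,13)
step 6: (1917, 121)  from 2·(808,51) + (301,19)
step 7: (29563, 1866)  from 15·(1917,121) + (808,51)
step 8: (61043, 3853)  from 2·(29563,1866) + (1917,121)
step 9: (151649, 9572)  from 2·(61043,3853) + (29563,1866)
step 10: (212692, 13425)  from 1·(151649,9572) + (61043,3853)
step 11: (577033, 36422)  from 2·(212692,13425) + (151649,9572)
step 12: (3097857, 195535)  from 5·(577033,36422) + (212692,13425)
step 13: (3674890, 231957)  from 1·(3097857,195535) + (577033,36422)
→ (3674890, 231957).  Check: 3674890²=13504816512100, 251·231957²=13504816512099, difference 1.

3674890 231957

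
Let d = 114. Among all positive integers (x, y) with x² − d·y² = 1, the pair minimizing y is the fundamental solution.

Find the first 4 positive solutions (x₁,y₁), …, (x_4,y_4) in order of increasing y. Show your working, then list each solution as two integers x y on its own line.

√114 = [10; 1,2,10,2,1,20, …], period ℓ=6 (even) → k=5
k=0  a_k=10  p_k/q_k = 10/1
k=1  a_k=1  p_k/q_k = 11/1
…
k=4  a_k=2  p_k/q_k = 694/65
k=5  a_k=1  p_k/q_k = 1025/96
→ (1025, 96).  Check: 1025²=1050625, 114·96²=1050624, difference 1.
k=2:  x_2 = 1025·1025+114·96·96 = 2101249,  y_2 = 1025·96+96·1025 = 196800
k=3:  x_3 = 1025·2101249+114·96·196800 = 4307559425,  y_3 = 1025·196800+96·2101249 = 403439904
k=4:  x_4 = 1025·4307559425+114·96·403439904 = 8830494720001,  y_4 = 1025·403439904+96·4307559425 = 827051606400

1025 96
2101249 196800
4307559425 403439904
8830494720001 827051606400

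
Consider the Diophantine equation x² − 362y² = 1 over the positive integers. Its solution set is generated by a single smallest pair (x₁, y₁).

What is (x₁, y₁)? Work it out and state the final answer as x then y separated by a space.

723 38

√362 = [19; 38, …], period ℓ=1 (odd) → k=1
i=0: a=19 ⇒ p=19, q=1
i=1: a=38 ⇒ p=723, q=38
→ (723, 38).  Check: 723²=522729, 362·38²=522728, difference 1.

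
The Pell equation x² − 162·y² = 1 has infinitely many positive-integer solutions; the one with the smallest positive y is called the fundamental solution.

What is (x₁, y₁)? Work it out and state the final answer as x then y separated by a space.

d=162: √d = [12; 1,2,1,2,12,2,1,2,1,24] (ℓ=10, even), read p_9/q_9
k=0  a_k=12  p_k/q_k = 12/1
k=1  a_k=1  p_k/q_k = 13/1
k=2  a_k=2  p_k/q_k = 38/3
k=3  a_k=1  p_k/q_k = 51/4
k=4  a_k=2  p_k/q_k = 140/11
…
k=7  a_k=1  p_k/q_k = 5333/419
k=8  a_k=2  p_k/q_k = 14268/1121
k=9  a_k=1  p_k/q_k = 19601/1540
→ (19601, 1540).  Check: 19601²=384199201, 162·1540²=384199200, difference 1.

19601 1540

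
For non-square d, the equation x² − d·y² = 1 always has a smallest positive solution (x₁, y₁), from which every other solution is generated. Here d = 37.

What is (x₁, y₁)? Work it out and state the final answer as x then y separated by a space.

73 12

√37 → a₀=6, period (12); ℓ=1 odd so k=1
i=0: a=6 ⇒ p=6, q=1
i=1: a=12 ⇒ p=73, q=12
→ (73, 12).  Check: 73²=5329, 37·12²=5328, difference 1.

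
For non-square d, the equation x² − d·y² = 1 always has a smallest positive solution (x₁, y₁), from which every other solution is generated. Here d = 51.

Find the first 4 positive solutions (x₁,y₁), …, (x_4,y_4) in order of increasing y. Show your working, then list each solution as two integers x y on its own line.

50 7
4999 700
499850 69993
49980001 6998600

√51 = [7; 7,14, …], period ℓ=2 (even) → k=1
i=0: a=7 ⇒ p=7, q=1
i=1: a=7 ⇒ p=50, q=7
(x₁, y₁) = (50, 7);  50² − 51·7² = 1 ✓
(50+7√51)^2 = 4999 + 700√51
(50+7√51)^3 = 499850 + 69993√51
(50+7√51)^4 = 49980001 + 6998600√51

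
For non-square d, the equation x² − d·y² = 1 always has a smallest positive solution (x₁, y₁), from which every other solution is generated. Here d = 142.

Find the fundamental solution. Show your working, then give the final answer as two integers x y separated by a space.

√142 → a₀=11, period (1,10,1,22); ℓ=4 even so k=3
a_0=11:  p_0=11·1+0=11,  q_0=11·0+1=1
…
a_2=10:  p_2=10·12+11=131,  q_2=10·1+1=11
a_3=1:  p_3=1·131+12=143,  q_3=1·11+1=12
fundamental: x₁=143, y₁=12  (since 20449 − 142·144 = 1)

143 12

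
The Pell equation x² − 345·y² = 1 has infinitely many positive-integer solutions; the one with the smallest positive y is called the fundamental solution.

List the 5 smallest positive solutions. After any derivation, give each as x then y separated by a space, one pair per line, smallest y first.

6761 364
91422241 4922008
1236211536041 66555391812
16716052298924161 899962003159856
226034457949840969001 12169286140172181020

√345 = [18; 1,1,2,1,6,1,2,1,1,36, …], period ℓ=10 (even) → k=9
k=0  a_k=18  p_k/q_k = 18/1
k=1  a_k=1  p_k/q_k = 19/1
…
k=3  a_k=2  p_k/q_k = 93/5
k=4  a_k=1  p_k/q_k = 130/7
k=5  a_k=6  p_k/q_k = 873/47
k=6  a_k=1  p_k/q_k = 1003/54
k=7  a_k=2  p_k/q_k = 2879/155
k=8  a_k=1  p_k/q_k = 3882/209
k=9  a_k=1  p_k/q_k = 6761/364
fundamental: x₁=6761, y₁=364  (since 45711121 − 345·132496 = 1)
(6761+364√345)^2 = 91422241 + 4922008√345
(6761+364√345)^3 = 1236211536041 + 66555391812√345
(6761+364√345)^4 = 16716052298924161 + 899962003159856√345
(6761+364√345)^5 = 226034457949840969001 + 12169286140172181020√345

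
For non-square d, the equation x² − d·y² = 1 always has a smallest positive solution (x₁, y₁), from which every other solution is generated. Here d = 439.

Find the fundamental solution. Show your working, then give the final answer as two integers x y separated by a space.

√439 → a₀=20, period (1,19,1,40); ℓ=4 even so k=3
i=0: a=20 ⇒ p=20, q=1
i=1: a=1 ⇒ p=21, q=1
i=2: a=19 ⇒ p=419, q=20
i=3: a=1 ⇒ p=440, q=21
fundamental: x₁=440, y₁=21  (since 193600 − 439·441 = 1)

440 21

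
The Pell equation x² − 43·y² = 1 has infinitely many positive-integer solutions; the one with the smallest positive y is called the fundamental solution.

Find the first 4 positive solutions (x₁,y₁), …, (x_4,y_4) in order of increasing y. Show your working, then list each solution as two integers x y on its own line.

3482 531
24248647 3697884
168867574226 25752063645
1175993762661217 179337367525896

[6; 1,1,3,1,5,1,3,1,1,12] for √43; ℓ=10 ⇒ convergent index 9
a_0=6:  p_0=6·1+0=6,  q_0=6·0+1=1
…
a_4=1:  p_4=1·46+13=59,  q_4=1·7+2=9
a_5=5:  p_5=5·59+46=341,  q_5=5·9+7=52
…
a_7=3:  p_7=3·400+341=1541,  q_7=3·61+52=235
a_8=1:  p_8=1·1541+400=1941,  q_8=1·235+61=296
a_9=1:  p_9=1·1941+1541=3482,  q_9=1·296+235=531
fundamental: x₁=3482, y₁=531  (since 12124324 − 43·281961 = 1)
n=2: (3482,531)∘(3482,531) = (3482·3482+43·531·531, 3482·531+531·3482) = (24248647,3697884)
n=3: (24248647,3697884)∘(3482,531) = (3482·24248647+43·531·3697884, 3482·3697884+531·24248647) = (168867574226,25752063645)
n=4: (168867574226,25752063645)∘(3482,531) = (3482·168867574226+43·531·25752063645, 3482·25752063645+531·168867574226) = (1175993762661217,179337367525896)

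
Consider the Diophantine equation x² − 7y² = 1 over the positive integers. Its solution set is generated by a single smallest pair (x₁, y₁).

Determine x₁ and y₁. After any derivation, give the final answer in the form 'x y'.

[2; 1,1,1,4] for √7; ℓ=4 ⇒ convergent index 3
i=0: a=2 ⇒ p=2, q=1
…
i=2: a=1 ⇒ p=5, q=2
i=3: a=1 ⇒ p=8, q=3
fundamental: x₁=8, y₁=3  (since 64 − 7·9 = 1)

8 3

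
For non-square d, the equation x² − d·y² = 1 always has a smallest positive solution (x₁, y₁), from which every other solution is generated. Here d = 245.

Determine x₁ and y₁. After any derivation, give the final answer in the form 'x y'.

51841 3312

[15; 1,1,1,7,6,7,1,1,1,30] for √245; ℓ=10 ⇒ convergent index 9
step 0: (15, 1)  from 15·(1,0) + (0,1)
…
step 2: (31, 2)  from 1·(16,1) + (15,1)
step 3: (47, 3)  from 1·(31,2) + (16,1)
…
step 8: (33825, 2161)  from 1·(18016,1151) + (15809,1010)
step 9: (51841, 3312)  from 1·(33825,2161) + (18016,1151)
→ (51841, 3312).  Check: 51841²=2687489281, 245·3312²=2687489280, difference 1.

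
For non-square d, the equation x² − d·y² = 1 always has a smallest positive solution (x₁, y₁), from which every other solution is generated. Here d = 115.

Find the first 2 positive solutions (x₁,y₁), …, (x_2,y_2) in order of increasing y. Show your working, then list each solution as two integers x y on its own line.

1126 105
2535751 236460

√115 → a₀=10, period (1,2,1,1,1,1,1,2,1,20); ℓ=10 even so k=9
a_0=10:  p_0=10·1+0=10,  q_0=10·0+1=1
…
a_2=2:  p_2=2·11+10=32,  q_2=2·1+1=3
…
a_4=1:  p_4=1·43+32=75,  q_4=1·4+3=7
…
a_8=2:  p_8=2·311+193=815,  q_8=2·29+18=76
a_9=1:  p_9=1·815+311=1126,  q_9=1·76+29=105
fundamental: x₁=1126, y₁=105  (since 1267876 − 115·11025 = 1)
n=2: (1126,105)∘(1126,105) = (1126·1126+115·105·105, 1126·105+105·1126) = (2535751,236460)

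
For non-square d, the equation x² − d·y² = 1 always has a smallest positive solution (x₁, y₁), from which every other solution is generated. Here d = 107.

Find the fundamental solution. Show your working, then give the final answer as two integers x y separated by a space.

[10; 2,1,9,1,2,20] for √107; ℓ=6 ⇒ convergent index 5
i=0: a=10 ⇒ p=10, q=1
i=1: a=2 ⇒ p=21, q=2
…
i=4: a=1 ⇒ p=331, q=32
i=5: a=2 ⇒ p=962, q=93
(x₁, y₁) = (962, 93);  962² − 107·93² = 1 ✓

962 93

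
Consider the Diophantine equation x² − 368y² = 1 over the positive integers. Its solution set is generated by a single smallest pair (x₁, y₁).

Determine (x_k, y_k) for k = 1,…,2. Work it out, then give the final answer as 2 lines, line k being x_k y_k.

[19; 5,2,5,38] for √368; ℓ=4 ⇒ convergent index 3
step 0: (19, 1)  from 19·(1,0) + (0,1)
…
step 2: (211, 11)  from 2·(96,5) + (19,1)
step 3: (1151, 60)  from 5·(211,11) + (96,5)
(x₁, y₁) = (1151, 60);  1151² − 368·60² = 1 ✓
(1151+60√368)^2 = 2649601 + 138120√368

1151 60
2649601 138120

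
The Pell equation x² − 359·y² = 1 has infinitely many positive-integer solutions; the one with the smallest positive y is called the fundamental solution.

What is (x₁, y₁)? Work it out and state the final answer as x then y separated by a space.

360 19

d=359: √d = [18; 1,17,1,36] (ℓ=4, even), read p_3/q_3
k=0  a_k=18  p_k/q_k = 18/1
…
k=2  a_k=17  p_k/q_k = 341/18
k=3  a_k=1  p_k/q_k = 360/19
fundamental: x₁=360, y₁=19  (since 129600 − 359·361 = 1)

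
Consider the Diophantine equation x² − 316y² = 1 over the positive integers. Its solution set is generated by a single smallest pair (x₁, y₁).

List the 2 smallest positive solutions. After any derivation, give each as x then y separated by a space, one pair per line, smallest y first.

[17; 1,3,2,8,2,3,1,34] for √316; ℓ=8 ⇒ convergent index 7
i=0: a=17 ⇒ p=17, q=1
i=1: a=1 ⇒ p=18, q=1
i=2: a=3 ⇒ p=71, q=4
i=3: a=2 ⇒ p=160, q=9
i=4: a=8 ⇒ p=1351, q=76
i=5: a=2 ⇒ p=2862, q=161
i=6: a=3 ⇒ p=9937, q=559
i=7: a=1 ⇒ p=12799, q=720
(x₁, y₁) = (12799, 720);  12799² − 316·720² = 1 ✓
(12799+720√316)^2 = 327628801 + 18430560√316

12799 720
327628801 18430560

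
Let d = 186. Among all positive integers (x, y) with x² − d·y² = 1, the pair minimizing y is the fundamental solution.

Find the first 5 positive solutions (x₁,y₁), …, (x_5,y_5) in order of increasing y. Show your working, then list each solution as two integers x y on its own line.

7501 550
112530001 8251100
1688175067501 123783001650
25326002250120001 1856992582502200
379940684068125187501 27858602598915002750

[13; 1,1,1,3,4,3,1,1,1,26] for √186; ℓ=10 ⇒ convergent index 9
a_0=13:  p_0=13·1+0=13,  q_0=13·0+1=1
a_1=1:  p_1=1·13+1=14,  q_1=1·1+0=1
…
a_4=3:  p_4=3·41+27=150,  q_4=3·3+2=11
a_5=4:  p_5=4·150+41=641,  q_5=4·11+3=47
a_6=3:  p_6=3·641+150=2073,  q_6=3·47+11=152
…
a_8=1:  p_8=1·2714+2073=4787,  q_8=1·199+152=351
a_9=1:  p_9=1·4787+2714=7501,  q_9=1·351+199=550
fundamental: x₁=7501, y₁=550  (since 56265001 − 186·302500 = 1)
(7501+550√186)^2 = 112530001 + 8251100√186
(7501+550√186)^3 = 1688175067501 + 123783001650√186
(7501+550√186)^4 = 25326002250120001 + 1856992582502200√186
(7501+550√186)^5 = 379940684068125187501 + 27858602598915002750√186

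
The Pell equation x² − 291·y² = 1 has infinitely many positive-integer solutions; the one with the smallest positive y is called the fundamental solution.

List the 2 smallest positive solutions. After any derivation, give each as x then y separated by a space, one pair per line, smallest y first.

290 17
168199 9860

d=291: √d = [17; 17,34] (ℓ=2, even), read p_1/q_1
k=0  a_k=17  p_k/q_k = 17/1
k=1  a_k=17  p_k/q_k = 290/17
→ (290, 17).  Check: 290²=84100, 291·17²=84099, difference 1.
n=2: (290,17)∘(290,17) = (290·290+291·17·17, 290·17+17·290) = (168199,9860)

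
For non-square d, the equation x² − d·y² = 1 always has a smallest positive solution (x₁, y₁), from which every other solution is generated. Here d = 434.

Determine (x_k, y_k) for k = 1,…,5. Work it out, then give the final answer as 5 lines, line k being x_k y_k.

125 6
31249 1500
7812125 374994
1953000001 93747000
488242188125 23436375006

√434 → a₀=20, period (1,4,1,40); ℓ=4 even so k=3
step 0: (20, 1)  from 20·(1,0) + (0,1)
step 1: (21, 1)  from 1·(20,1) + (1,0)
step 2: (104, 5)  from 4·(21,1) + (20,1)
step 3: (125, 6)  from 1·(104,5) + (21,1)
→ (125, 6).  Check: 125²=15625, 434·6²=15624, difference 1.
(x_2, y_2) = (125·125 + 434·6·6, 125·6 + 6·125) = (31249, 1500)
(x_3, y_3) = (125·31249 + 434·6·1500, 125·1500 + 6·31249) = (7812125, 374994)
(x_4, y_4) = (125·7812125 + 434·6·374994, 125·374994 + 6·7812125) = (1953000001, 93747000)
(x_5, y_5) = (125·1953000001 + 434·6·93747000, 125·93747000 + 6·1953000001) = (488242188125, 23436375006)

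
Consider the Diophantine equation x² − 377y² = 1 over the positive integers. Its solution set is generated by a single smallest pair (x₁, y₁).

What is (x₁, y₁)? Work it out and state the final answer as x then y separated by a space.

233 12

d=377: √d = [19; 2,2,2,38] (ℓ=4, even), read p_3/q_3
i=0: a=19 ⇒ p=19, q=1
i=1: a=2 ⇒ p=39, q=2
i=2: a=2 ⇒ p=97, q=5
i=3: a=2 ⇒ p=233, q=12
→ (233, 12).  Check: 233²=54289, 377·12²=54288, difference 1.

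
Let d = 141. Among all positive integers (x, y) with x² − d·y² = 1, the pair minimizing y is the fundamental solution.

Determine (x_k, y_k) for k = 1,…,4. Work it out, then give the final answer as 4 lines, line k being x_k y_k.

95 8
18049 1520
3429215 288792
651532801 54868960

√141 = [11; 1,6,1,22, …], period ℓ=4 (even) → k=3
step 0: (11, 1)  from 11·(1,0) + (0,1)
step 1: (12, 1)  from 1·(11,1) + (1,0)
step 2: (83, 7)  from 6·(12,1) + (11,1)
step 3: (95, 8)  from 1·(83,7) + (12,1)
(x₁, y₁) = (95, 8);  95² − 141·8² = 1 ✓
(95+8√141)^2 = 18049 + 1520√141
(95+8√141)^3 = 3429215 + 288792√141
(95+8√141)^4 = 651532801 + 54868960√141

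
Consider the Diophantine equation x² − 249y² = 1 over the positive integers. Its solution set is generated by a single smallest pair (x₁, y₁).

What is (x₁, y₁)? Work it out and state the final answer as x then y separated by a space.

[15; 1,3,1,1,5,…,3,1,30] for √249; ℓ=16 ⇒ convergent index 15
i=0: a=15 ⇒ p=15, q=1
…
i=4: a=1 ⇒ p=142, q=9
i=5: a=5 ⇒ p=789, q=50
…
i=8: a=10 ⇒ p=36751, q=2329
…
i=10: a=1 ⇒ p=150586, q=9543
i=11: a=5 ⇒ p=866765, q=54929
i=12: a=1 ⇒ p=1017351, q=64472
…
i=14: a=3 ⇒ p=6669699, q=422675
i=15: a=1 ⇒ p=8553815, q=542076
fundamental: x₁=8553815, y₁=542076  (since 73167751054225 − 249·293846389776 = 1)

8553815 542076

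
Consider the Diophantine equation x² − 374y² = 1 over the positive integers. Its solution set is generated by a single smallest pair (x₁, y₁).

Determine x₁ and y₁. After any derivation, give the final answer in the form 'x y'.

3365 174

√374 = [19; 2,1,18,1,2,38, …], period ℓ=6 (even) → k=5
a_0=19:  p_0=19·1+0=19,  q_0=19·0+1=1
…
a_4=1:  p_4=1·1083+58=1141,  q_4=1·56+3=59
a_5=2:  p_5=2·1141+1083=3365,  q_5=2·59+56=174
→ (3365, 174).  Check: 3365²=11323225, 374·174²=11323224, difference 1.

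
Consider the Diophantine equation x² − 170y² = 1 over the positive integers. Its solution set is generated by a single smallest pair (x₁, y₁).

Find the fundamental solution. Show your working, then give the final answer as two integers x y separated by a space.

[13; 26] for √170; ℓ=1 ⇒ convergent index 1
k=0  a_k=13  p_k/q_k = 13/1
k=1  a_k=26  p_k/q_k = 339/26
→ (339, 26).  Check: 339²=114921, 170·26²=114920, difference 1.

339 26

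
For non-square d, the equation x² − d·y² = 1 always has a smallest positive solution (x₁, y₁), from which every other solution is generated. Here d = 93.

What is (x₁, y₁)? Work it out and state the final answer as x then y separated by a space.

12151 1260

d=93: √d = [9; 1,1,1,4,6,4,1,1,1,18] (ℓ=10, even), read p_9/q_9
i=0: a=9 ⇒ p=9, q=1
i=1: a=1 ⇒ p=10, q=1
…
i=3: a=1 ⇒ p=29, q=3
i=4: a=4 ⇒ p=135, q=14
…
i=6: a=4 ⇒ p=3491, q=362
i=7: a=1 ⇒ p=4330, q=449
i=8: a=1 ⇒ p=7821, q=811
i=9: a=1 ⇒ p=12151, q=1260
(x₁, y₁) = (12151, 1260);  12151² − 93·1260² = 1 ✓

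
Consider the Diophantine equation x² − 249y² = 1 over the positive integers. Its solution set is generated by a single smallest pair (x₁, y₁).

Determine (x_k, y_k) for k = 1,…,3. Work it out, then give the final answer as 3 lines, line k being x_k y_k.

√249 → a₀=15, period (1,3,1,1,5,…,3,1,30); ℓ=16 even so k=15
a_0=15:  p_0=15·1+0=15,  q_0=15·0+1=1
…
a_9=3:  p_9=3·36751+3582=113835,  q_9=3·2329+227=7214
a_10=1:  p_10=1·113835+36751=150586,  q_10=1·7214+2329=9543
…
a_14=3:  p_14=3·1884116+1017351=6669699,  q_14=3·119401+64472=422675
a_15=1:  p_15=1·6669699+1884116=8553815,  q_15=1·422675+119401=542076
→ (8553815, 542076).  Check: 8553815²=73167751054225, 249·542076²=73167751054224, difference 1.
(8553815+542076√249)^2 = 146335502108449 + 9273635639880√249
(8553815+542076√249)^3 = 2503453625935556812055 + 158649927281879742324√249

8553815 542076
146335502108449 9273635639880
2503453625935556812055 158649927281879742324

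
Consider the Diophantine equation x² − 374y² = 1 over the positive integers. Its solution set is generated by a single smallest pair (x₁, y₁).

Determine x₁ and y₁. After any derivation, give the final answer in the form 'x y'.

3365 174

[19; 2,1,18,1,2,38] for √374; ℓ=6 ⇒ convergent index 5
a_0=19:  p_0=19·1+0=19,  q_0=19·0+1=1
a_1=2:  p_1=2·19+1=39,  q_1=2·1+0=2
a_2=1:  p_2=1·39+19=58,  q_2=1·2+1=3
a_3=18:  p_3=18·58+39=1083,  q_3=18·3+2=56
a_4=1:  p_4=1·1083+58=1141,  q_4=1·56+3=59
a_5=2:  p_5=2·1141+1083=3365,  q_5=2·59+56=174
(x₁, y₁) = (3365, 174);  3365² − 374·174² = 1 ✓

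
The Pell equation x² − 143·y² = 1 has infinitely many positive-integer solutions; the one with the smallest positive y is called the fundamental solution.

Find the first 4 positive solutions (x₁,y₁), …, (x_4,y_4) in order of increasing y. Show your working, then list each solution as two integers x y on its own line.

[11; 1,22] for √143; ℓ=2 ⇒ convergent index 1
i=0: a=11 ⇒ p=11, q=1
i=1: a=1 ⇒ p=12, q=1
fundamental: x₁=12, y₁=1  (since 144 − 143·1 = 1)
n=2: (12,1)∘(12,1) = (12·12+143·1·1, 12·1+1·12) = (287,24)
n=3: (287,24)∘(12,1) = (12·287+143·1·24, 12·24+1·287) = (6876,575)
n=4: (6876,575)∘(12,1) = (12·6876+143·1·575, 12·575+1·6876) = (164737,13776)

12 1
287 24
6876 575
164737 13776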